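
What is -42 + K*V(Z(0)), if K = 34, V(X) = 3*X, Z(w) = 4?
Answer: 366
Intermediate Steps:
-42 + K*V(Z(0)) = -42 + 34*(3*4) = -42 + 34*12 = -42 + 408 = 366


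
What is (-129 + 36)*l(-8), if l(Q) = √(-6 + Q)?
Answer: -93*I*√14 ≈ -347.97*I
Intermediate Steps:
(-129 + 36)*l(-8) = (-129 + 36)*√(-6 - 8) = -93*I*√14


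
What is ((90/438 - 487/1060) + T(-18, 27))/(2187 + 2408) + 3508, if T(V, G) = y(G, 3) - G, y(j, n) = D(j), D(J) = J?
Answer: 1247308319149/355561100 ≈ 3508.0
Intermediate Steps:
y(j, n) = j
T(V, G) = 0 (T(V, G) = G - G = 0)
((90/438 - 487/1060) + T(-18, 27))/(2187 + 2408) + 3508 = ((90/438 - 487/1060) + 0)/(2187 + 2408) + 3508 = ((90*(1/438) - 487*1/1060) + 0)/4595 + 3508 = ((15/73 - 487/1060) + 0)*(1/4595) + 3508 = (-19651/77380 + 0)*(1/4595) + 3508 = -19651/77380*1/4595 + 3508 = -19651/355561100 + 3508 = 1247308319149/355561100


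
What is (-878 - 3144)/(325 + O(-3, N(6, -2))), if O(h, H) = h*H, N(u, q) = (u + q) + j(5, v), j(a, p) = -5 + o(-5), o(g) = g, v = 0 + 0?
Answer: -4022/343 ≈ -11.726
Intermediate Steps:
v = 0
j(a, p) = -10 (j(a, p) = -5 - 5 = -10)
N(u, q) = -10 + q + u (N(u, q) = (u + q) - 10 = (q + u) - 10 = -10 + q + u)
O(h, H) = H*h
(-878 - 3144)/(325 + O(-3, N(6, -2))) = (-878 - 3144)/(325 + (-10 - 2 + 6)*(-3)) = -4022/(325 - 6*(-3)) = -4022/(325 + 18) = -4022/343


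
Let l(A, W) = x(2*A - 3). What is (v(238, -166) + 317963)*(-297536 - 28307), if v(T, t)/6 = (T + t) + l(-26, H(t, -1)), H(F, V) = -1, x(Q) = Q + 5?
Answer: -103649029085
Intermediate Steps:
x(Q) = 5 + Q
l(A, W) = 2 + 2*A (l(A, W) = 5 + (2*A - 3) = 5 + (-3 + 2*A) = 2 + 2*A)
v(T, t) = -300 + 6*T + 6*t (v(T, t) = 6*((T + t) + (2 + 2*(-26))) = 6*((T + t) + (2 - 52)) = 6*((T + t) - 50) = 6*(-50 + T + t) = -300 + 6*T + 6*t)
(v(238, -166) + 317963)*(-297536 - 28307) = ((-300 + 6*238 + 6*(-166)) + 317963)*(-297536 - 28307) = ((-300 + 1428 - 996) + 317963)*(-325843) = (132 + 317963)*(-325843) = 318095*(-325843) = -103649029085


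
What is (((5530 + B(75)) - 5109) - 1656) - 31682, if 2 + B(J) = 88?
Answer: -32831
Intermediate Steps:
B(J) = 86 (B(J) = -2 + 88 = 86)
(((5530 + B(75)) - 5109) - 1656) - 31682 = (((5530 + 86) - 5109) - 1656) - 31682 = ((5616 - 5109) - 1656) - 31682 = (507 - 1656) - 31682 = -1149 - 31682 = -32831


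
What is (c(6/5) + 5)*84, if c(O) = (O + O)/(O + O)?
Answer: 504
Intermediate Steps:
c(O) = 1 (c(O) = (2*O)/((2*O)) = (2*O)*(1/(2*O)) = 1)
(c(6/5) + 5)*84 = (1 + 5)*84 = 6*84 = 504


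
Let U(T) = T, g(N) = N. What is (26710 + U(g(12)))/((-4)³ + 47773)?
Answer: 862/1539 ≈ 0.56010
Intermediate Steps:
(26710 + U(g(12)))/((-4)³ + 47773) = (26710 + 12)/((-4)³ + 47773) = 26722/(-64 + 47773) = 26722/47709 = 26722*(1/47709) = 862/1539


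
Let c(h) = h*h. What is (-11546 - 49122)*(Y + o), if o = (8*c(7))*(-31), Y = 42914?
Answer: -1866269016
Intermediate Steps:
c(h) = h²
o = -12152 (o = (8*7²)*(-31) = (8*49)*(-31) = 392*(-31) = -12152)
(-11546 - 49122)*(Y + o) = (-11546 - 49122)*(42914 - 12152) = -60668*30762 = -1866269016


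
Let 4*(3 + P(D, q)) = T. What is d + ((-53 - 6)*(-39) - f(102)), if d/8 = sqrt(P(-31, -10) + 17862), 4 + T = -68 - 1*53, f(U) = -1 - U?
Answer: 2404 + 4*sqrt(71311) ≈ 3472.2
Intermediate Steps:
T = -125 (T = -4 + (-68 - 1*53) = -4 + (-68 - 53) = -4 - 121 = -125)
P(D, q) = -137/4 (P(D, q) = -3 + (1/4)*(-125) = -3 - 125/4 = -137/4)
d = 4*sqrt(71311) (d = 8*sqrt(-137/4 + 17862) = 8*sqrt(71311/4) = 8*(sqrt(71311)/2) = 4*sqrt(71311) ≈ 1068.2)
d + ((-53 - 6)*(-39) - f(102)) = 4*sqrt(71311) + ((-53 - 6)*(-39) - (-1 - 1*102)) = 4*sqrt(71311) + (-59*(-39) - (-1 - 102)) = 4*sqrt(71311) + (2301 - 1*(-103)) = 4*sqrt(71311) + (2301 + 103) = 4*sqrt(71311) + 2404 = 2404 + 4*sqrt(71311)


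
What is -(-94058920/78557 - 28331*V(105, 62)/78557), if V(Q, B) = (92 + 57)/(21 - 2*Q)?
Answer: 17772914561/14847273 ≈ 1197.0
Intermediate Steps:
V(Q, B) = 149/(21 - 2*Q)
-(-94058920/78557 - 28331*V(105, 62)/78557) = -(-94058920/78557 + 4221319/(78557*(-21 + 2*105))) = -(-94058920/78557 + 4221319/(78557*(-21 + 210))) = -28331/((-78557/((-149/189 + 3011) + 309))) = -28331/((-78557/(568930/189 + 309))) = -28331/((-78557/627331/189)) = -28331/((-78557*189/627331)) = -28331/(-14847273/627331) = -28331*(-627331/14847273) = 17772914561/14847273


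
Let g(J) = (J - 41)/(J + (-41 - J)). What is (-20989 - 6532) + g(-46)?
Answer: -1128274/41 ≈ -27519.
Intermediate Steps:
g(J) = 1 - J/41 (g(J) = (-41 + J)/(-41) = (-41 + J)*(-1/41) = 1 - J/41)
(-20989 - 6532) + g(-46) = (-20989 - 6532) + (1 - 1/41*(-46)) = -27521 + (1 + 46/41) = -27521 + 87/41 = -1128274/41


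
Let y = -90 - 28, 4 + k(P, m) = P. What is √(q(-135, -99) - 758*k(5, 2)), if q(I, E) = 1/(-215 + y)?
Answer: I*√9339355/111 ≈ 27.532*I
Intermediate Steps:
k(P, m) = -4 + P
y = -118
q(I, E) = -1/333 (q(I, E) = 1/(-215 - 118) = 1/(-333) = -1/333)
√(q(-135, -99) - 758*k(5, 2)) = √(-1/333 - 758*(-4 + 5)) = √(-1/333 - 758*1) = √(-1/333 - 758) = √(-252415/333) = I*√9339355/111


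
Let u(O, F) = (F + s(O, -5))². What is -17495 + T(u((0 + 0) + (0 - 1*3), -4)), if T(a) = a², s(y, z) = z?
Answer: -10934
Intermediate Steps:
u(O, F) = (-5 + F)² (u(O, F) = (F - 5)² = (-5 + F)²)
-17495 + T(u((0 + 0) + (0 - 1*3), -4)) = -17495 + ((-5 - 4)²)² = -17495 + ((-9)²)² = -17495 + 81² = -17495 + 6561 = -10934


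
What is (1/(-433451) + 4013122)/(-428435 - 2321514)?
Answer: -75630075827/51824701913 ≈ -1.4593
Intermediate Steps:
(1/(-433451) + 4013122)/(-428435 - 2321514) = (-1/433451 + 4013122)/(-2749949) = (1739491744021/433451)*(-1/2749949) = -75630075827/51824701913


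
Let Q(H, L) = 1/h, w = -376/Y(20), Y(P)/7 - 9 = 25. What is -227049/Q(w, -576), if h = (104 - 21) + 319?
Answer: -91273698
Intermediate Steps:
Y(P) = 238 (Y(P) = 63 + 7*25 = 63 + 175 = 238)
h = 402 (h = 83 + 319 = 402)
w = -188/119 (w = -376/238 = -376*1/238 = -188/119 ≈ -1.5798)
Q(H, L) = 1/402
-227049/Q(w, -576) = -227049/1/402 = -227049*402 = -91273698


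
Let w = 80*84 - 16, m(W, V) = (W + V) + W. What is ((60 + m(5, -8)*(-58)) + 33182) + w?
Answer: 39830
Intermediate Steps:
m(W, V) = V + 2*W (m(W, V) = (V + W) + W = V + 2*W)
w = 6704 (w = 6720 - 16 = 6704)
((60 + m(5, -8)*(-58)) + 33182) + w = ((60 + (-8 + 2*5)*(-58)) + 33182) + 6704 = ((60 + (-8 + 10)*(-58)) + 33182) + 6704 = ((60 + 2*(-58)) + 33182) + 6704 = ((60 - 116) + 33182) + 6704 = (-56 + 33182) + 6704 = 33126 + 6704 = 39830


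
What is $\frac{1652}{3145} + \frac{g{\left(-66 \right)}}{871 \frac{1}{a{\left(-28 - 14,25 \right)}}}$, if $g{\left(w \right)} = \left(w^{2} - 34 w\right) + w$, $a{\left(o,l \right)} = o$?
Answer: $- \frac{861637168}{2739295} \approx -314.55$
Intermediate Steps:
$g{\left(w \right)} = w^{2} - 33 w$
$\frac{1652}{3145} + \frac{g{\left(-66 \right)}}{871 \frac{1}{a{\left(-28 - 14,25 \right)}}} = \frac{1652}{3145} + \frac{\left(-66\right) \left(-33 - 66\right)}{871 \frac{1}{-28 - 14}} = 1652 \cdot \frac{1}{3145} + \frac{\left(-66\right) \left(-99\right)}{871 \frac{1}{-28 - 14}} = \frac{1652}{3145} + \frac{6534}{871 \frac{1}{-42}} = \frac{1652}{3145} + \frac{6534}{871 \left(- \frac{1}{42}\right)} = \frac{1652}{3145} + \frac{6534}{- \frac{871}{42}} = \frac{1652}{3145} + 6534 \left(- \frac{42}{871}\right) = \frac{1652}{3145} - \frac{274428}{871} = - \frac{861637168}{2739295}$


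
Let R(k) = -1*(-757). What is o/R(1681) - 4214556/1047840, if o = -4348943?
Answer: -380015571001/66101240 ≈ -5749.0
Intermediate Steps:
R(k) = 757
o/R(1681) - 4214556/1047840 = -4348943/757 - 4214556/1047840 = -4348943*1/757 - 4214556*1/1047840 = -4348943/757 - 351213/87320 = -380015571001/66101240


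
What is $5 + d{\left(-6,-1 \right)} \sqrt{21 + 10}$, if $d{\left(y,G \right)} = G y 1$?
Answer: $5 + 6 \sqrt{31} \approx 38.407$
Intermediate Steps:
$d{\left(y,G \right)} = G y$
$5 + d{\left(-6,-1 \right)} \sqrt{21 + 10} = 5 + \left(-1\right) \left(-6\right) \sqrt{21 + 10} = 5 + 6 \sqrt{31}$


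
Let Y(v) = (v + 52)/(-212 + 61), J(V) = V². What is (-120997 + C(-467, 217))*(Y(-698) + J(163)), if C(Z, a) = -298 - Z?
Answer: -484830203820/151 ≈ -3.2108e+9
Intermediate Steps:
Y(v) = -52/151 - v/151 (Y(v) = (52 + v)/(-151) = (52 + v)*(-1/151) = -52/151 - v/151)
(-120997 + C(-467, 217))*(Y(-698) + J(163)) = (-120997 + (-298 - 1*(-467)))*((-52/151 - 1/151*(-698)) + 163²) = (-120997 + (-298 + 467))*((-52/151 + 698/151) + 26569) = (-120997 + 169)*(646/151 + 26569) = -120828*4012565/151 = -484830203820/151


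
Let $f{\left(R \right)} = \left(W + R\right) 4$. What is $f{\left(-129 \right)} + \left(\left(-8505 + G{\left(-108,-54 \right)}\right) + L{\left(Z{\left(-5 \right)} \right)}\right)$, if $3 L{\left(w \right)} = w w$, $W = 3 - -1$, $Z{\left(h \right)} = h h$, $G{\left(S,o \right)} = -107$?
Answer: $- \frac{26711}{3} \approx -8903.7$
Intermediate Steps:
$Z{\left(h \right)} = h^{2}$
$W = 4$ ($W = 3 + 1 = 4$)
$L{\left(w \right)} = \frac{w^{2}}{3}$ ($L{\left(w \right)} = \frac{w w}{3} = \frac{w^{2}}{3}$)
$f{\left(R \right)} = 16 + 4 R$ ($f{\left(R \right)} = \left(4 + R\right) 4 = 16 + 4 R$)
$f{\left(-129 \right)} + \left(\left(-8505 + G{\left(-108,-54 \right)}\right) + L{\left(Z{\left(-5 \right)} \right)}\right) = \left(16 + 4 \left(-129\right)\right) + \left(\left(-8505 - 107\right) + \frac{\left(\left(-5\right)^{2}\right)^{2}}{3}\right) = \left(16 - 516\right) - \left(8612 - \frac{25^{2}}{3}\right) = -500 + \left(-8612 + \frac{1}{3} \cdot 625\right) = -500 + \left(-8612 + \frac{625}{3}\right) = -500 - \frac{25211}{3} = - \frac{26711}{3}$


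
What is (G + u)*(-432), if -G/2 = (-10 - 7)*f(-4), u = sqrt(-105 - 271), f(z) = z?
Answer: 58752 - 864*I*sqrt(94) ≈ 58752.0 - 8376.8*I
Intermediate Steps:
u = 2*I*sqrt(94) (u = sqrt(-376) = 2*I*sqrt(94) ≈ 19.391*I)
G = -136 (G = -2*(-10 - 7)*(-4) = -(-34)*(-4) = -2*68 = -136)
(G + u)*(-432) = (-136 + 2*I*sqrt(94))*(-432) = 58752 - 864*I*sqrt(94)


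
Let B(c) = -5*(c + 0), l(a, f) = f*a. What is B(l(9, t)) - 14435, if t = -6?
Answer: -14165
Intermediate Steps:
l(a, f) = a*f
B(c) = -5*c
B(l(9, t)) - 14435 = -45*(-6) - 14435 = -5*(-54) - 14435 = 270 - 14435 = -14165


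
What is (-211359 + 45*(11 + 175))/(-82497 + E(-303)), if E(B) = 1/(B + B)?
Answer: 123011334/49993183 ≈ 2.4606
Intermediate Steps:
E(B) = 1/(2*B)
(-211359 + 45*(11 + 175))/(-82497 + E(-303)) = (-211359 + 45*(11 + 175))/(-82497 + (½)/(-303)) = (-211359 + 45*186)/(-82497 + (½)*(-1/303)) = (-211359 + 8370)/(-82497 - 1/606) = -202989/(-49993183/606) = -202989*(-606/49993183) = 123011334/49993183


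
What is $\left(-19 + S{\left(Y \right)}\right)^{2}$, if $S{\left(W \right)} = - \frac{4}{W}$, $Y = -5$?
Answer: $\frac{8281}{25} \approx 331.24$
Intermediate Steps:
$\left(-19 + S{\left(Y \right)}\right)^{2} = \left(-19 - \frac{4}{-5}\right)^{2} = \left(-19 - - \frac{4}{5}\right)^{2} = \left(-19 + \frac{4}{5}\right)^{2} = \left(- \frac{91}{5}\right)^{2} = \frac{8281}{25}$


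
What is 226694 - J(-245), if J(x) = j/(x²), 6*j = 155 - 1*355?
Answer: 1632876886/7203 ≈ 2.2669e+5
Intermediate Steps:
j = -100/3 (j = (155 - 1*355)/6 = (155 - 355)/6 = (⅙)*(-200) = -100/3 ≈ -33.333)
J(x) = -100/(3*x²)
226694 - J(-245) = 226694 - (-100)/(3*(-245)²) = 226694 - (-100)/(3*60025) = 226694 - 1*(-4/7203) = 226694 + 4/7203 = 1632876886/7203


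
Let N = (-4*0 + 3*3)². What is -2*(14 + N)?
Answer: -190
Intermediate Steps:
N = 81 (N = (0 + 9)² = 9² = 81)
-2*(14 + N) = -2*(14 + 81) = -2*95 = -190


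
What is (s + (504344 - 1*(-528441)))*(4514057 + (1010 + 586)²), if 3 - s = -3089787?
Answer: 29110627537975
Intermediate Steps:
s = 3089790 (s = 3 - 1*(-3089787) = 3 + 3089787 = 3089790)
(s + (504344 - 1*(-528441)))*(4514057 + (1010 + 586)²) = (3089790 + (504344 - 1*(-528441)))*(4514057 + (1010 + 586)²) = (3089790 + (504344 + 528441))*(4514057 + 1596²) = (3089790 + 1032785)*(4514057 + 2547216) = 4122575*7061273 = 29110627537975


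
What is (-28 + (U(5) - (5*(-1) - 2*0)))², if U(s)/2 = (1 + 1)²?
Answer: 225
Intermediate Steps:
U(s) = 8 (U(s) = 2*(1 + 1)² = 2*2² = 2*4 = 8)
(-28 + (U(5) - (5*(-1) - 2*0)))² = (-28 + (8 - (5*(-1) - 2*0)))² = (-28 + (8 - (-5 + 0)))² = (-28 + (8 - 1*(-5)))² = (-28 + (8 + 5))² = (-28 + 13)² = (-15)² = 225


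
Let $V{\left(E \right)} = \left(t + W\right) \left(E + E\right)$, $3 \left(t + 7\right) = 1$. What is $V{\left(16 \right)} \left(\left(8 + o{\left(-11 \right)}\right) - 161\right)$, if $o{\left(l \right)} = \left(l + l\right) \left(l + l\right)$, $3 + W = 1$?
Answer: $- \frac{275392}{3} \approx -91797.0$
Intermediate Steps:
$t = - \frac{20}{3}$ ($t = -7 + \frac{1}{3} \cdot 1 = -7 + \frac{1}{3} = - \frac{20}{3} \approx -6.6667$)
$W = -2$ ($W = -3 + 1 = -2$)
$o{\left(l \right)} = 4 l^{2}$ ($o{\left(l \right)} = 2 l 2 l = 4 l^{2}$)
$V{\left(E \right)} = - \frac{52 E}{3}$ ($V{\left(E \right)} = \left(- \frac{20}{3} - 2\right) \left(E + E\right) = - \frac{26 \cdot 2 E}{3} = - \frac{52 E}{3}$)
$V{\left(16 \right)} \left(\left(8 + o{\left(-11 \right)}\right) - 161\right) = \left(- \frac{52}{3}\right) 16 \left(\left(8 + 4 \left(-11\right)^{2}\right) - 161\right) = - \frac{832 \left(\left(8 + 4 \cdot 121\right) - 161\right)}{3} = - \frac{832 \left(\left(8 + 484\right) - 161\right)}{3} = - \frac{832 \left(492 - 161\right)}{3} = \left(- \frac{832}{3}\right) 331 = - \frac{275392}{3}$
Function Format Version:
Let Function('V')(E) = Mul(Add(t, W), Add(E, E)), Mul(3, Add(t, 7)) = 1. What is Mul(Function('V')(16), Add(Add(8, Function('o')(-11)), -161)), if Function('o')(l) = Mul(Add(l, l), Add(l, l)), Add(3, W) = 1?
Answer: Rational(-275392, 3) ≈ -91797.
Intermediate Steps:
t = Rational(-20, 3) (t = Add(-7, Mul(Rational(1, 3), 1)) = Add(-7, Rational(1, 3)) = Rational(-20, 3) ≈ -6.6667)
W = -2 (W = Add(-3, 1) = -2)
Function('o')(l) = Mul(4, Pow(l, 2)) (Function('o')(l) = Mul(Mul(2, l), Mul(2, l)) = Mul(4, Pow(l, 2)))
Function('V')(E) = Mul(Rational(-52, 3), E) (Function('V')(E) = Mul(Add(Rational(-20, 3), -2), Add(E, E)) = Mul(Rational(-26, 3), Mul(2, E)) = Mul(Rational(-52, 3), E))
Mul(Function('V')(16), Add(Add(8, Function('o')(-11)), -161)) = Mul(Mul(Rational(-52, 3), 16), Add(Add(8, Mul(4, Pow(-11, 2))), -161)) = Mul(Rational(-832, 3), Add(Add(8, Mul(4, 121)), -161)) = Mul(Rational(-832, 3), Add(Add(8, 484), -161)) = Mul(Rational(-832, 3), Add(492, -161)) = Mul(Rational(-832, 3), 331) = Rational(-275392, 3)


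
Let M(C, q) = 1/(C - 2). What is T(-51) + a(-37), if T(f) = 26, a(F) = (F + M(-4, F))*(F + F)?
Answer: 8329/3 ≈ 2776.3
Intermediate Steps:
M(C, q) = 1/(-2 + C)
a(F) = 2*F*(-⅙ + F) (a(F) = (F + 1/(-2 - 4))*(F + F) = (F + 1/(-6))*(2*F) = (F - ⅙)*(2*F) = (-⅙ + F)*(2*F) = 2*F*(-⅙ + F))
T(-51) + a(-37) = 26 + (⅓)*(-37)*(-1 + 6*(-37)) = 26 + (⅓)*(-37)*(-1 - 222) = 26 + (⅓)*(-37)*(-223) = 26 + 8251/3 = 8329/3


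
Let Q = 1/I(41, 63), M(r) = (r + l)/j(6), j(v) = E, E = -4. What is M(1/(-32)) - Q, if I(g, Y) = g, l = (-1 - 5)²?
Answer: -47319/5248 ≈ -9.0166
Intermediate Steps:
l = 36 (l = (-6)² = 36)
j(v) = -4
M(r) = -9 - r/4 (M(r) = (r + 36)/(-4) = (36 + r)*(-¼) = -9 - r/4)
Q = 1/41 ≈ 0.024390
M(1/(-32)) - Q = (-9 - ¼/(-32)) - 1*1/41 = (-9 - ¼*(-1/32)) - 1/41 = (-9 + 1/128) - 1/41 = -1151/128 - 1/41 = -47319/5248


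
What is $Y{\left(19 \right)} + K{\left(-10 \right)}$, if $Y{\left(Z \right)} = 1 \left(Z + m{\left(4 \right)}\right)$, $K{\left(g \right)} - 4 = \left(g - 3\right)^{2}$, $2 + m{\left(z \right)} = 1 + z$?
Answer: $195$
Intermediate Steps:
$m{\left(z \right)} = -1 + z$ ($m{\left(z \right)} = -2 + \left(1 + z\right) = -1 + z$)
$K{\left(g \right)} = 4 + \left(-3 + g\right)^{2}$ ($K{\left(g \right)} = 4 + \left(g - 3\right)^{2} = 4 + \left(-3 + g\right)^{2}$)
$Y{\left(Z \right)} = 3 + Z$ ($Y{\left(Z \right)} = 1 \left(Z + \left(-1 + 4\right)\right) = 1 \left(Z + 3\right) = 1 \left(3 + Z\right) = 3 + Z$)
$Y{\left(19 \right)} + K{\left(-10 \right)} = \left(3 + 19\right) + \left(4 + \left(-3 - 10\right)^{2}\right) = 22 + \left(4 + \left(-13\right)^{2}\right) = 22 + \left(4 + 169\right) = 22 + 173 = 195$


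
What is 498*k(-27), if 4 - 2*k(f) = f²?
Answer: -180525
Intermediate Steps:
k(f) = 2 - f²/2
498*k(-27) = 498*(2 - ½*(-27)²) = 498*(2 - ½*729) = 498*(2 - 729/2) = 498*(-725/2) = -180525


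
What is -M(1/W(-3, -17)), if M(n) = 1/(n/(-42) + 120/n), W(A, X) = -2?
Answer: 84/20159 ≈ 0.0041669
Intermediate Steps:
M(n) = 1/(120/n - n/42) (M(n) = 1/(n*(-1/42) + 120/n) = 1/(-n/42 + 120/n) = 1/(120/n - n/42))
-M(1/W(-3, -17)) = -(-42)/((-2)*(-5040 + (1/(-2))²)) = -(-42)*(-1)/(2*(-5040 + (-½)²)) = -(-42)*(-1)/(2*(-5040 + ¼)) = -(-42)*(-1)/(2*(-20159/4)) = -(-42)*(-1)*(-4)/(2*20159) = -1*(-84/20159) = 84/20159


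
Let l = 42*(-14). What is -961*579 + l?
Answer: -557007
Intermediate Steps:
l = -588
-961*579 + l = -961*579 - 588 = -556419 - 588 = -557007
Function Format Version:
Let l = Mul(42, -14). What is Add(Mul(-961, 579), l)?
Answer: -557007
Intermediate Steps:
l = -588
Add(Mul(-961, 579), l) = Add(Mul(-961, 579), -588) = Add(-556419, -588) = -557007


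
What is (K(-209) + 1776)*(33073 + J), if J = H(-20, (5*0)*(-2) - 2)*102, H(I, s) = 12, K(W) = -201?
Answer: 54017775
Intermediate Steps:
J = 1224 (J = 12*102 = 1224)
(K(-209) + 1776)*(33073 + J) = (-201 + 1776)*(33073 + 1224) = 1575*34297 = 54017775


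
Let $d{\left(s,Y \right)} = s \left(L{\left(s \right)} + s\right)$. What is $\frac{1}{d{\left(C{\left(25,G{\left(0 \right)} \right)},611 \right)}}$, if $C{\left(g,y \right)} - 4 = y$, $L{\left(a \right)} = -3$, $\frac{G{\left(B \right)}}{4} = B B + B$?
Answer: $\frac{1}{4} \approx 0.25$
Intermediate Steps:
$G{\left(B \right)} = 4 B + 4 B^{2}$ ($G{\left(B \right)} = 4 \left(B B + B\right) = 4 \left(B^{2} + B\right) = 4 \left(B + B^{2}\right) = 4 B + 4 B^{2}$)
$C{\left(g,y \right)} = 4 + y$
$d{\left(s,Y \right)} = s \left(-3 + s\right)$
$\frac{1}{d{\left(C{\left(25,G{\left(0 \right)} \right)},611 \right)}} = \frac{1}{\left(4 + 4 \cdot 0 \left(1 + 0\right)\right) \left(-3 + \left(4 + 4 \cdot 0 \left(1 + 0\right)\right)\right)} = \frac{1}{\left(4 + 4 \cdot 0 \cdot 1\right) \left(-3 + \left(4 + 4 \cdot 0 \cdot 1\right)\right)} = \frac{1}{\left(4 + 0\right) \left(-3 + \left(4 + 0\right)\right)} = \frac{1}{4 \left(-3 + 4\right)} = \frac{1}{4 \cdot 1} = \frac{1}{4}$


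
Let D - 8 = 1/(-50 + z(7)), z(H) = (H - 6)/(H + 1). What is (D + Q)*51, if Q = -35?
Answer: -183277/133 ≈ -1378.0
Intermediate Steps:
z(H) = (-6 + H)/(1 + H)
D = 3184/399 (D = 8 + 1/(-50 + (-6 + 7)/(1 + 7)) = 8 + 1/(-50 + 1/8) = 8 + 1/(-50 + (⅛)*1) = 8 + 1/(-50 + ⅛) = 8 + 1/(-399/8) = 8 - 8/399 = 3184/399 ≈ 7.9799)
(D + Q)*51 = (3184/399 - 35)*51 = -10781/399*51 = -183277/133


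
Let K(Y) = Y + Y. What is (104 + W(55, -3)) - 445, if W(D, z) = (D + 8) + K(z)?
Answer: -284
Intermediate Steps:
K(Y) = 2*Y
W(D, z) = 8 + D + 2*z (W(D, z) = (D + 8) + 2*z = (8 + D) + 2*z = 8 + D + 2*z)
(104 + W(55, -3)) - 445 = (104 + (8 + 55 + 2*(-3))) - 445 = (104 + (8 + 55 - 6)) - 445 = (104 + 57) - 445 = 161 - 445 = -284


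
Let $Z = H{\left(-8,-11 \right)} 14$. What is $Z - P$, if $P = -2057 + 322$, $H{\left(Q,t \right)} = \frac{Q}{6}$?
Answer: $\frac{5149}{3} \approx 1716.3$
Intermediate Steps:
$H{\left(Q,t \right)} = \frac{Q}{6}$ ($H{\left(Q,t \right)} = Q \frac{1}{6} = \frac{Q}{6}$)
$P = -1735$
$Z = - \frac{56}{3}$ ($Z = \frac{1}{6} \left(-8\right) 14 = \left(- \frac{4}{3}\right) 14 = - \frac{56}{3} \approx -18.667$)
$Z - P = - \frac{56}{3} - -1735 = - \frac{56}{3} + 1735 = \frac{5149}{3}$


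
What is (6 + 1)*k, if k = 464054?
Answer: 3248378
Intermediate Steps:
(6 + 1)*k = (6 + 1)*464054 = 7*464054 = 3248378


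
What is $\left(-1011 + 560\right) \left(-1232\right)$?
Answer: $555632$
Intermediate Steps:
$\left(-1011 + 560\right) \left(-1232\right) = \left(-451\right) \left(-1232\right) = 555632$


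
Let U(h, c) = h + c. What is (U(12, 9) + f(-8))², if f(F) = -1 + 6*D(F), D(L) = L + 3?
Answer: 100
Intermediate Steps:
D(L) = 3 + L
f(F) = 17 + 6*F (f(F) = -1 + 6*(3 + F) = -1 + (18 + 6*F) = 17 + 6*F)
U(h, c) = c + h
(U(12, 9) + f(-8))² = ((9 + 12) + (17 + 6*(-8)))² = (21 + (17 - 48))² = (21 - 31)² = (-10)² = 100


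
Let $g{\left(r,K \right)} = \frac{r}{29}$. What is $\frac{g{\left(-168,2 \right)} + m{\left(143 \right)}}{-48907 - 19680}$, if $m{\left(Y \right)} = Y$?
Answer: $- \frac{3979}{1989023} \approx -0.0020005$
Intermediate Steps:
$g{\left(r,K \right)} = \frac{r}{29}$ ($g{\left(r,K \right)} = r \frac{1}{29} = \frac{r}{29}$)
$\frac{g{\left(-168,2 \right)} + m{\left(143 \right)}}{-48907 - 19680} = \frac{\frac{1}{29} \left(-168\right) + 143}{-48907 - 19680} = \frac{- \frac{168}{29} + 143}{-68587} = \frac{3979}{29} \left(- \frac{1}{68587}\right) = - \frac{3979}{1989023}$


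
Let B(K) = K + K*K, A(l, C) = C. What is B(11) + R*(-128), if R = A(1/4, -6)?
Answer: 900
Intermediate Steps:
R = -6
B(K) = K + K**2
B(11) + R*(-128) = 11*(1 + 11) - 6*(-128) = 11*12 + 768 = 132 + 768 = 900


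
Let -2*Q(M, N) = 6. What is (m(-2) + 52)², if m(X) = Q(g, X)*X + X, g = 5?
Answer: 3136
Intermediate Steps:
Q(M, N) = -3 (Q(M, N) = -½*6 = -3)
m(X) = -2*X (m(X) = -3*X + X = -2*X)
(m(-2) + 52)² = (-2*(-2) + 52)² = (4 + 52)² = 56² = 3136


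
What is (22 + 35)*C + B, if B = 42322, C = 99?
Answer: 47965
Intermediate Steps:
(22 + 35)*C + B = (22 + 35)*99 + 42322 = 57*99 + 42322 = 5643 + 42322 = 47965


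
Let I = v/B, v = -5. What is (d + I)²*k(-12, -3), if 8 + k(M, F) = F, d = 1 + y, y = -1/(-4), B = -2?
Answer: -2475/16 ≈ -154.69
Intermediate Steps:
y = ¼ (y = -1*(-¼) = ¼ ≈ 0.25000)
I = 5/2 (I = -5/(-2) = -5*(-½) = 5/2 ≈ 2.5000)
d = 5/4 (d = 1 + ¼ = 5/4 ≈ 1.2500)
k(M, F) = -8 + F
(d + I)²*k(-12, -3) = (5/4 + 5/2)²*(-8 - 3) = (15/4)²*(-11) = (225/16)*(-11) = -2475/16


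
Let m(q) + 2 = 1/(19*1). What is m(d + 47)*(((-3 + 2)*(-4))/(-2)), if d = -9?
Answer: 74/19 ≈ 3.8947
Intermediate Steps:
m(q) = -37/19 (m(q) = -2 + 1/(19*1) = -2 + 1/19 = -37/19)
m(d + 47)*(((-3 + 2)*(-4))/(-2)) = -37*(-3 + 2)*(-4)/(19*(-2)) = -37*(-1*(-4))*(-1)/(19*2) = -148*(-1)/(19*2) = -37/19*(-2) = 74/19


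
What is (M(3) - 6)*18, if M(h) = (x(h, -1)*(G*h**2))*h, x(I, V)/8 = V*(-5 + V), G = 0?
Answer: -108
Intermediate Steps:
x(I, V) = 8*V*(-5 + V) (x(I, V) = 8*(V*(-5 + V)) = 8*V*(-5 + V))
M(h) = 0 (M(h) = ((8*(-1)*(-5 - 1))*(0*h**2))*h = ((8*(-1)*(-6))*0)*h = (48*0)*h = 0*h = 0)
(M(3) - 6)*18 = (0 - 6)*18 = -6*18 = -108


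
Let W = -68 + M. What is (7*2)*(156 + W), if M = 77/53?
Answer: 66374/53 ≈ 1252.3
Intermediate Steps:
M = 77/53 (M = 77*(1/53) = 77/53 ≈ 1.4528)
W = -3527/53 (W = -68 + 77/53 = -3527/53 ≈ -66.547)
(7*2)*(156 + W) = (7*2)*(156 - 3527/53) = 14*(4741/53) = 66374/53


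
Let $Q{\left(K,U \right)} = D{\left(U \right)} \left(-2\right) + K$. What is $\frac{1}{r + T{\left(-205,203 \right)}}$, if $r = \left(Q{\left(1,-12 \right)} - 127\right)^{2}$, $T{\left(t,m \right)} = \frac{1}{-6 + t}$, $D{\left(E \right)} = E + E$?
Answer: $\frac{211}{1283723} \approx 0.00016437$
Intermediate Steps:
$D{\left(E \right)} = 2 E$
$Q{\left(K,U \right)} = K - 4 U$ ($Q{\left(K,U \right)} = 2 U \left(-2\right) + K = - 4 U + K = K - 4 U$)
$r = 6084$ ($r = \left(\left(1 - -48\right) - 127\right)^{2} = \left(\left(1 + 48\right) - 127\right)^{2} = \left(49 - 127\right)^{2} = \left(-78\right)^{2} = 6084$)
$\frac{1}{r + T{\left(-205,203 \right)}} = \frac{1}{6084 + \frac{1}{-6 - 205}} = \frac{1}{6084 + \frac{1}{-211}} = \frac{1}{6084 - \frac{1}{211}} = \frac{1}{\frac{1283723}{211}} = \frac{211}{1283723}$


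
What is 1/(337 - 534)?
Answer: -1/197 ≈ -0.0050761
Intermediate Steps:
1/(337 - 534) = 1/(-197) = -1/197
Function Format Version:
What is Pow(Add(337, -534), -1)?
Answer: Rational(-1, 197) ≈ -0.0050761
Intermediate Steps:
Pow(Add(337, -534), -1) = Pow(-197, -1) = Rational(-1, 197)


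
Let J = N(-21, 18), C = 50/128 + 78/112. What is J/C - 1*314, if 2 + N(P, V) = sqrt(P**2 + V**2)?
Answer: -153814/487 + 1344*sqrt(85)/487 ≈ -290.40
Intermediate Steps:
C = 487/448 (C = 50*(1/128) + 78*(1/112) = 25/64 + 39/56 = 487/448 ≈ 1.0871)
N(P, V) = -2 + sqrt(P**2 + V**2)
J = -2 + 3*sqrt(85) (J = -2 + sqrt((-21)**2 + 18**2) = -2 + sqrt(441 + 324) = -2 + sqrt(765) = -2 + 3*sqrt(85) ≈ 25.659)
J/C - 1*314 = (-2 + 3*sqrt(85))/(487/448) - 1*314 = (-2 + 3*sqrt(85))*(448/487) - 314 = (-896/487 + 1344*sqrt(85)/487) - 314 = -153814/487 + 1344*sqrt(85)/487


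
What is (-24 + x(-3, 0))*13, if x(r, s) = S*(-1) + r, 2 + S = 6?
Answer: -403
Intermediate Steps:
S = 4 (S = -2 + 6 = 4)
x(r, s) = -4 + r (x(r, s) = 4*(-1) + r = -4 + r)
(-24 + x(-3, 0))*13 = (-24 + (-4 - 3))*13 = (-24 - 7)*13 = -31*13 = -403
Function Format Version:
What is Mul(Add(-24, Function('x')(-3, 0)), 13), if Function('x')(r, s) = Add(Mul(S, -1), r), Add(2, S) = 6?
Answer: -403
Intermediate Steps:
S = 4 (S = Add(-2, 6) = 4)
Function('x')(r, s) = Add(-4, r) (Function('x')(r, s) = Add(Mul(4, -1), r) = Add(-4, r))
Mul(Add(-24, Function('x')(-3, 0)), 13) = Mul(Add(-24, Add(-4, -3)), 13) = Mul(Add(-24, -7), 13) = Mul(-31, 13) = -403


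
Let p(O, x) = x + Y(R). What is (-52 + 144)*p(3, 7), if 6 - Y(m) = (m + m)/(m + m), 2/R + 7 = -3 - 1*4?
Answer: 1104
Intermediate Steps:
R = -1/7 (R = 2/(-7 + (-3 - 1*4)) = 2/(-7 + (-3 - 4)) = 2/(-7 - 7) = 2/(-14) = 2*(-1/14) = -1/7 ≈ -0.14286)
Y(m) = 5 (Y(m) = 6 - (m + m)/(m + m) = 6 - 2*m/(2*m) = 6 - 2*m*1/(2*m) = 6 - 1*1 = 6 - 1 = 5)
p(O, x) = 5 + x (p(O, x) = x + 5 = 5 + x)
(-52 + 144)*p(3, 7) = (-52 + 144)*(5 + 7) = 92*12 = 1104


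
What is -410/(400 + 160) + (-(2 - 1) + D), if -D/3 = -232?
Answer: 38879/56 ≈ 694.27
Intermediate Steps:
D = 696 (D = -3*(-232) = 696)
-410/(400 + 160) + (-(2 - 1) + D) = -410/(400 + 160) + (-(2 - 1) + 696) = -410/560 + (-1*1 + 696) = -410*1/560 + (-1 + 696) = -41/56 + 695 = 38879/56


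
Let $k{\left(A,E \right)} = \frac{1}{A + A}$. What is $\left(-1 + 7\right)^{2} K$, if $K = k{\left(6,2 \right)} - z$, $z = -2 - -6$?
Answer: $-141$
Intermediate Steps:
$z = 4$ ($z = -2 + 6 = 4$)
$k{\left(A,E \right)} = \frac{1}{2 A}$
$K = - \frac{47}{12}$ ($K = \frac{1}{2 \cdot 6} - 4 = \frac{1}{2} \cdot \frac{1}{6} - 4 = \frac{1}{12} - 4 = - \frac{47}{12} \approx -3.9167$)
$\left(-1 + 7\right)^{2} K = \left(-1 + 7\right)^{2} \left(- \frac{47}{12}\right) = 6^{2} \left(- \frac{47}{12}\right) = 36 \left(- \frac{47}{12}\right) = -141$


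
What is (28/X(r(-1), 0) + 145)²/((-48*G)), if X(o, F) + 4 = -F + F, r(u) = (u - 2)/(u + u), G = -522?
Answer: 529/696 ≈ 0.76006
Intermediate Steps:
r(u) = (-2 + u)/(2*u) (r(u) = (-2 + u)/((2*u)) = (-2 + u)*(1/(2*u)) = (-2 + u)/(2*u))
X(o, F) = -4 (X(o, F) = -4 + (-F + F) = -4 + 0 = -4)
(28/X(r(-1), 0) + 145)²/((-48*G)) = (28/(-4) + 145)²/((-48*(-522))) = (28*(-¼) + 145)²/25056 = (-7 + 145)²*(1/25056) = 138²*(1/25056) = 19044*(1/25056) = 529/696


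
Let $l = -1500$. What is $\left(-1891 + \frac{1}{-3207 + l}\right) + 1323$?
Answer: $- \frac{2673577}{4707} \approx -568.0$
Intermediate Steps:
$\left(-1891 + \frac{1}{-3207 + l}\right) + 1323 = \left(-1891 + \frac{1}{-3207 - 1500}\right) + 1323 = \left(-1891 + \frac{1}{-4707}\right) + 1323 = \left(-1891 - \frac{1}{4707}\right) + 1323 = - \frac{8900938}{4707} + 1323 = - \frac{2673577}{4707}$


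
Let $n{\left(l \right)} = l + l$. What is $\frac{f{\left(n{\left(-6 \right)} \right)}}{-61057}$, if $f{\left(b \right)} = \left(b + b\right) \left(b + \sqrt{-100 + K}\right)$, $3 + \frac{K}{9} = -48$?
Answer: $- \frac{288}{61057} + \frac{24 i \sqrt{559}}{61057} \approx -0.0047169 + 0.0092936 i$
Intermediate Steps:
$K = -459$ ($K = -27 + 9 \left(-48\right) = -27 - 432 = -459$)
$n{\left(l \right)} = 2 l$
$f{\left(b \right)} = 2 b \left(b + i \sqrt{559}\right)$ ($f{\left(b \right)} = \left(b + b\right) \left(b + \sqrt{-100 - 459}\right) = 2 b \left(b + \sqrt{-559}\right) = 2 b \left(b + i \sqrt{559}\right)$)
$\frac{f{\left(n{\left(-6 \right)} \right)}}{-61057} = \frac{2 \cdot 2 \left(-6\right) \left(2 \left(-6\right) + i \sqrt{559}\right)}{-61057} = 2 \left(-12\right) \left(-12 + i \sqrt{559}\right) \left(- \frac{1}{61057}\right) = \left(288 - 24 i \sqrt{559}\right) \left(- \frac{1}{61057}\right) = - \frac{288}{61057} + \frac{24 i \sqrt{559}}{61057}$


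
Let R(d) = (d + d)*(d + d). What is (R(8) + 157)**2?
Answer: 170569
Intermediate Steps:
R(d) = 4*d**2 (R(d) = (2*d)*(2*d) = 4*d**2)
(R(8) + 157)**2 = (4*8**2 + 157)**2 = (4*64 + 157)**2 = (256 + 157)**2 = 413**2 = 170569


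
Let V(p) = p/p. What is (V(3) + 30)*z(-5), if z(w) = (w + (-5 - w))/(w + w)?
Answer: 31/2 ≈ 15.500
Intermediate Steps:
V(p) = 1
z(w) = -5/(2*w) (z(w) = -5*1/(2*w) = -5/(2*w))
(V(3) + 30)*z(-5) = (1 + 30)*(-5/2/(-5)) = 31*(-5/2*(-⅕)) = 31*(½) = 31/2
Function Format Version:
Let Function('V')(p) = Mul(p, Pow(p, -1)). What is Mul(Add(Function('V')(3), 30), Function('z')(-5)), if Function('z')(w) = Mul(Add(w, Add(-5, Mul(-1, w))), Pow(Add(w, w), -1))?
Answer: Rational(31, 2) ≈ 15.500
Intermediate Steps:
Function('V')(p) = 1
Function('z')(w) = Mul(Rational(-5, 2), Pow(w, -1)) (Function('z')(w) = Mul(-5, Pow(Mul(2, w), -1)) = Mul(-5, Mul(Rational(1, 2), Pow(w, -1))) = Mul(Rational(-5, 2), Pow(w, -1)))
Mul(Add(Function('V')(3), 30), Function('z')(-5)) = Mul(Add(1, 30), Mul(Rational(-5, 2), Pow(-5, -1))) = Mul(31, Mul(Rational(-5, 2), Rational(-1, 5))) = Mul(31, Rational(1, 2)) = Rational(31, 2)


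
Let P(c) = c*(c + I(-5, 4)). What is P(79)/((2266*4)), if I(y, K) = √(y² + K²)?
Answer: 6241/9064 + 79*√41/9064 ≈ 0.74436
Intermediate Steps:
I(y, K) = √(K² + y²)
P(c) = c*(c + √41) (P(c) = c*(c + √(4² + (-5)²)) = c*(c + √(16 + 25)) = c*(c + √41))
P(79)/((2266*4)) = (79*(79 + √41))/((2266*4)) = (6241 + 79*√41)/9064 = (6241 + 79*√41)*(1/9064) = 6241/9064 + 79*√41/9064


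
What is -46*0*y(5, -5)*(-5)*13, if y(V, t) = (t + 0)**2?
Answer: 0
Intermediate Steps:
y(V, t) = t**2
-46*0*y(5, -5)*(-5)*13 = -46*0*(-5)**2*(-5)*13 = -46*0*25*(-5)*13 = -0*(-5)*13 = -46*0*13 = 0*13 = 0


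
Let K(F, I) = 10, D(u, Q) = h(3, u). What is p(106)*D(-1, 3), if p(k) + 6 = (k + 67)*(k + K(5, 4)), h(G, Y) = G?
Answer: 60186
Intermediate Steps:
D(u, Q) = 3
p(k) = -6 + (10 + k)*(67 + k) (p(k) = -6 + (k + 67)*(k + 10) = -6 + (67 + k)*(10 + k) = -6 + (10 + k)*(67 + k))
p(106)*D(-1, 3) = (664 + 106**2 + 77*106)*3 = (664 + 11236 + 8162)*3 = 20062*3 = 60186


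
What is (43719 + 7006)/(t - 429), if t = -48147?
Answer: -50725/48576 ≈ -1.0442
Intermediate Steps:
(43719 + 7006)/(t - 429) = (43719 + 7006)/(-48147 - 429) = 50725/(-48576) = 50725*(-1/48576) = -50725/48576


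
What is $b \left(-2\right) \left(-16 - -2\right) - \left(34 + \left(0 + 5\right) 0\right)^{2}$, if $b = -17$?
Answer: $-1632$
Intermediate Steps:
$b \left(-2\right) \left(-16 - -2\right) - \left(34 + \left(0 + 5\right) 0\right)^{2} = \left(-17\right) \left(-2\right) \left(-16 - -2\right) - \left(34 + \left(0 + 5\right) 0\right)^{2} = 34 \left(-16 + 2\right) - \left(34 + 5 \cdot 0\right)^{2} = 34 \left(-14\right) - \left(34 + 0\right)^{2} = -476 - 34^{2} = -476 - 1156 = -1632$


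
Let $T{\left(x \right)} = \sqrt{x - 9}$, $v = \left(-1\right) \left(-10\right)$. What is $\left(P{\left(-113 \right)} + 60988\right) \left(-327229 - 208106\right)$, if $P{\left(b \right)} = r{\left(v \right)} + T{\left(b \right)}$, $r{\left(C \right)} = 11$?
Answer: $-32654899665 - 535335 i \sqrt{122} \approx -3.2655 \cdot 10^{10} - 5.913 \cdot 10^{6} i$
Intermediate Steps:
$v = 10$
$T{\left(x \right)} = \sqrt{-9 + x}$
$P{\left(b \right)} = 11 + \sqrt{-9 + b}$
$\left(P{\left(-113 \right)} + 60988\right) \left(-327229 - 208106\right) = \left(\left(11 + \sqrt{-9 - 113}\right) + 60988\right) \left(-327229 - 208106\right) = \left(\left(11 + \sqrt{-122}\right) + 60988\right) \left(-535335\right) = \left(\left(11 + i \sqrt{122}\right) + 60988\right) \left(-535335\right) = \left(60999 + i \sqrt{122}\right) \left(-535335\right) = -32654899665 - 535335 i \sqrt{122}$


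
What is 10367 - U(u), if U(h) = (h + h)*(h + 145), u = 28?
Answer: 679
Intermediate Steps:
U(h) = 2*h*(145 + h) (U(h) = (2*h)*(145 + h) = 2*h*(145 + h))
10367 - U(u) = 10367 - 2*28*(145 + 28) = 10367 - 2*28*173 = 10367 - 1*9688 = 10367 - 9688 = 679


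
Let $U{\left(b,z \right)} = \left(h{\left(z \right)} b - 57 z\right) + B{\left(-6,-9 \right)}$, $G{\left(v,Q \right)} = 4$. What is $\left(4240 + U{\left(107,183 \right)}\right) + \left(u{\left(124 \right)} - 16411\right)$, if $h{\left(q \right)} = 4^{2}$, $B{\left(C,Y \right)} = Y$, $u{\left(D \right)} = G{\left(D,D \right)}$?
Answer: $-20895$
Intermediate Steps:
$u{\left(D \right)} = 4$
$h{\left(q \right)} = 16$
$U{\left(b,z \right)} = -9 - 57 z + 16 b$ ($U{\left(b,z \right)} = \left(16 b - 57 z\right) - 9 = \left(- 57 z + 16 b\right) - 9 = -9 - 57 z + 16 b$)
$\left(4240 + U{\left(107,183 \right)}\right) + \left(u{\left(124 \right)} - 16411\right) = \left(4240 - 8728\right) + \left(4 - 16411\right) = \left(4240 - 8728\right) - 16407 = -4488 - 16407 = -20895$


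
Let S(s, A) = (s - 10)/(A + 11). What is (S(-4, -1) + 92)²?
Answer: 205209/25 ≈ 8208.4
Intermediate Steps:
S(s, A) = (-10 + s)/(11 + A)
(S(-4, -1) + 92)² = ((-10 - 4)/(11 - 1) + 92)² = (-14/10 + 92)² = ((⅒)*(-14) + 92)² = (-7/5 + 92)² = (453/5)² = 205209/25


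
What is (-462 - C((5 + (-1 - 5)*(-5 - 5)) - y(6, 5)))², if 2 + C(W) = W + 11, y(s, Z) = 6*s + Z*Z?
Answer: 225625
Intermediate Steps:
y(s, Z) = Z² + 6*s (y(s, Z) = 6*s + Z² = Z² + 6*s)
C(W) = 9 + W (C(W) = -2 + (W + 11) = -2 + (11 + W) = 9 + W)
(-462 - C((5 + (-1 - 5)*(-5 - 5)) - y(6, 5)))² = (-462 - (9 + ((5 + (-1 - 5)*(-5 - 5)) - (5² + 6*6))))² = (-462 - (9 + ((5 - 6*(-10)) - (25 + 36))))² = (-462 - (9 + ((5 + 60) - 1*61)))² = (-462 - (9 + (65 - 61)))² = (-462 - (9 + 4))² = (-462 - 1*13)² = (-462 - 13)² = (-475)² = 225625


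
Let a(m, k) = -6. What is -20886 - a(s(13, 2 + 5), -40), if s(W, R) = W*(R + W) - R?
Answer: -20880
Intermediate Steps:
s(W, R) = -R + W*(R + W)
-20886 - a(s(13, 2 + 5), -40) = -20886 - 1*(-6) = -20886 + 6 = -20880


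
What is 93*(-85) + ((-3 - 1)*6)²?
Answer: -7329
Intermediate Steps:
93*(-85) + ((-3 - 1)*6)² = -7905 + (-4*6)² = -7905 + (-24)² = -7905 + 576 = -7329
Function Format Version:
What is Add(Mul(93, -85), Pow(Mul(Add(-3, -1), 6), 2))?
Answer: -7329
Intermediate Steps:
Add(Mul(93, -85), Pow(Mul(Add(-3, -1), 6), 2)) = Add(-7905, Pow(Mul(-4, 6), 2)) = Add(-7905, Pow(-24, 2)) = Add(-7905, 576) = -7329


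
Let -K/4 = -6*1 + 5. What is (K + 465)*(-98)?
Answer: -45962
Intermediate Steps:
K = 4 (K = -4*(-6*1 + 5) = -4*(-6 + 5) = -4*(-1) = 4)
(K + 465)*(-98) = (4 + 465)*(-98) = 469*(-98) = -45962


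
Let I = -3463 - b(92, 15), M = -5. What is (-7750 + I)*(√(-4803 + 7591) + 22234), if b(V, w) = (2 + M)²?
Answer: -249509948 - 22444*√697 ≈ -2.5010e+8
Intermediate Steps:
b(V, w) = 9 (b(V, w) = (2 - 5)² = (-3)² = 9)
I = -3472 (I = -3463 - 1*9 = -3463 - 9 = -3472)
(-7750 + I)*(√(-4803 + 7591) + 22234) = (-7750 - 3472)*(√(-4803 + 7591) + 22234) = -11222*(√2788 + 22234) = -11222*(2*√697 + 22234) = -11222*(22234 + 2*√697) = -249509948 - 22444*√697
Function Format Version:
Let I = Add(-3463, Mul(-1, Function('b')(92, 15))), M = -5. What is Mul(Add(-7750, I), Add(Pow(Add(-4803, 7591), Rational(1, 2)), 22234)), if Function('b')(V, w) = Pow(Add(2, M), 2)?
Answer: Add(-249509948, Mul(-22444, Pow(697, Rational(1, 2)))) ≈ -2.5010e+8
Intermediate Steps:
Function('b')(V, w) = 9 (Function('b')(V, w) = Pow(Add(2, -5), 2) = Pow(-3, 2) = 9)
I = -3472 (I = Add(-3463, Mul(-1, 9)) = Add(-3463, -9) = -3472)
Mul(Add(-7750, I), Add(Pow(Add(-4803, 7591), Rational(1, 2)), 22234)) = Mul(Add(-7750, -3472), Add(Pow(Add(-4803, 7591), Rational(1, 2)), 22234)) = Mul(-11222, Add(Pow(2788, Rational(1, 2)), 22234)) = Mul(-11222, Add(Mul(2, Pow(697, Rational(1, 2))), 22234)) = Mul(-11222, Add(22234, Mul(2, Pow(697, Rational(1, 2))))) = Add(-249509948, Mul(-22444, Pow(697, Rational(1, 2))))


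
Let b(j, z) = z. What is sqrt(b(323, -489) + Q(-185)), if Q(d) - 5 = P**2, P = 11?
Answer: 11*I*sqrt(3) ≈ 19.053*I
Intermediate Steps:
Q(d) = 126 (Q(d) = 5 + 11**2 = 5 + 121 = 126)
sqrt(b(323, -489) + Q(-185)) = sqrt(-489 + 126) = sqrt(-363) = 11*I*sqrt(3)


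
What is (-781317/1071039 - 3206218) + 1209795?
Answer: -712749224938/357013 ≈ -1.9964e+6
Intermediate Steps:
(-781317/1071039 - 3206218) + 1209795 = (-781317*1/1071039 - 3206218) + 1209795 = (-260439/357013 - 3206218) + 1209795 = -1144661767273/357013 + 1209795 = -712749224938/357013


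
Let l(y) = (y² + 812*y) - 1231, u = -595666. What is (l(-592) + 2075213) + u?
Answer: 1348076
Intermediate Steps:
l(y) = -1231 + y² + 812*y
(l(-592) + 2075213) + u = ((-1231 + (-592)² + 812*(-592)) + 2075213) - 595666 = ((-1231 + 350464 - 480704) + 2075213) - 595666 = (-131471 + 2075213) - 595666 = 1943742 - 595666 = 1348076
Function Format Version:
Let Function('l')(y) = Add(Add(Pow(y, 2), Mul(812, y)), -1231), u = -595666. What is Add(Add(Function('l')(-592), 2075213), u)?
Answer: 1348076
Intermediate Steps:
Function('l')(y) = Add(-1231, Pow(y, 2), Mul(812, y))
Add(Add(Function('l')(-592), 2075213), u) = Add(Add(Add(-1231, Pow(-592, 2), Mul(812, -592)), 2075213), -595666) = Add(Add(Add(-1231, 350464, -480704), 2075213), -595666) = Add(Add(-131471, 2075213), -595666) = Add(1943742, -595666) = 1348076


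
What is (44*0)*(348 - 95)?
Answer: 0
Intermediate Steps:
(44*0)*(348 - 95) = 0*253 = 0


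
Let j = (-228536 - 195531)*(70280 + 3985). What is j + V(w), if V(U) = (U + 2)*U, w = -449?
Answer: -31493135052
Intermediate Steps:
j = -31493335755 (j = -424067*74265 = -31493335755)
V(U) = U*(2 + U) (V(U) = (2 + U)*U = U*(2 + U))
j + V(w) = -31493335755 - 449*(2 - 449) = -31493335755 - 449*(-447) = -31493335755 + 200703 = -31493135052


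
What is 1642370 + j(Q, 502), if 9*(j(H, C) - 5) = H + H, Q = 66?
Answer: 4927169/3 ≈ 1.6424e+6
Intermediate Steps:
j(H, C) = 5 + 2*H/9 (j(H, C) = 5 + (H + H)/9 = 5 + (2*H)/9 = 5 + 2*H/9)
1642370 + j(Q, 502) = 1642370 + (5 + (2/9)*66) = 1642370 + (5 + 44/3) = 1642370 + 59/3 = 4927169/3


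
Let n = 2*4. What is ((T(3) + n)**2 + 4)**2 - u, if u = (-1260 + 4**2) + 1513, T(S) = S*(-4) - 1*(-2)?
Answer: -205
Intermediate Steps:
T(S) = 2 - 4*S (T(S) = -4*S + 2 = 2 - 4*S)
u = 269 (u = (-1260 + 16) + 1513 = -1244 + 1513 = 269)
n = 8
((T(3) + n)**2 + 4)**2 - u = (((2 - 4*3) + 8)**2 + 4)**2 - 1*269 = (((2 - 12) + 8)**2 + 4)**2 - 269 = ((-10 + 8)**2 + 4)**2 - 269 = ((-2)**2 + 4)**2 - 269 = (4 + 4)**2 - 269 = 8**2 - 269 = 64 - 269 = -205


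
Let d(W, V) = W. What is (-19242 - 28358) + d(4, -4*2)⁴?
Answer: -47344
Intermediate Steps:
(-19242 - 28358) + d(4, -4*2)⁴ = (-19242 - 28358) + 4⁴ = -47600 + 256 = -47344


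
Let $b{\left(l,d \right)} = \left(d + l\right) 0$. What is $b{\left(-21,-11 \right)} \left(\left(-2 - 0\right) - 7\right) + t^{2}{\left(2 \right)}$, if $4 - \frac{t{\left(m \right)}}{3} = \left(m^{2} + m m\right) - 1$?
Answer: $81$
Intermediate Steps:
$b{\left(l,d \right)} = 0$
$t{\left(m \right)} = 15 - 6 m^{2}$ ($t{\left(m \right)} = 12 - 3 \left(\left(m^{2} + m m\right) - 1\right) = 12 - 3 \left(\left(m^{2} + m^{2}\right) - 1\right) = 12 - 3 \left(2 m^{2} - 1\right) = 12 - 3 \left(-1 + 2 m^{2}\right) = 12 - \left(-3 + 6 m^{2}\right) = 15 - 6 m^{2}$)
$b{\left(-21,-11 \right)} \left(\left(-2 - 0\right) - 7\right) + t^{2}{\left(2 \right)} = 0 \left(\left(-2 - 0\right) - 7\right) + \left(15 - 6 \cdot 2^{2}\right)^{2} = 0 \left(\left(-2 + 0\right) - 7\right) + \left(15 - 24\right)^{2} = 0 \left(-2 - 7\right) + \left(15 - 24\right)^{2} = 0 \left(-9\right) + \left(-9\right)^{2} = 0 + 81 = 81$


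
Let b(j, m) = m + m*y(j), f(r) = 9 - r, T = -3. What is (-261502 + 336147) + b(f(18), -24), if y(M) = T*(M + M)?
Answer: 73325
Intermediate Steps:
y(M) = -6*M (y(M) = -3*(M + M) = -6*M)
b(j, m) = m - 6*j*m (b(j, m) = m + m*(-6*j) = m - 6*j*m)
(-261502 + 336147) + b(f(18), -24) = (-261502 + 336147) - 24*(1 - 6*(9 - 1*18)) = 74645 - 24*(1 - 6*(9 - 18)) = 74645 - 24*(1 - 6*(-9)) = 74645 - 24*(1 + 54) = 74645 - 24*55 = 74645 - 1320 = 73325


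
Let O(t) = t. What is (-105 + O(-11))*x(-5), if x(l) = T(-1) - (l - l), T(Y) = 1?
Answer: -116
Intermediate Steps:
x(l) = 1 (x(l) = 1 - (l - l) = 1 - 1*0 = 1 + 0 = 1)
(-105 + O(-11))*x(-5) = (-105 - 11)*1 = -116*1 = -116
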